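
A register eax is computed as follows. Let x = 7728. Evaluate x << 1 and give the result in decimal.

15456

7728 = 01111000110000
shift left by 1 → 11110001100000 = 15456
(equivalently, 7728 × 2^1 = 7728 × 2)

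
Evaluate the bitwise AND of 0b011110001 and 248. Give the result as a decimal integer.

a = 11110001
248 = 11111000
AND → 11110000 = 240

240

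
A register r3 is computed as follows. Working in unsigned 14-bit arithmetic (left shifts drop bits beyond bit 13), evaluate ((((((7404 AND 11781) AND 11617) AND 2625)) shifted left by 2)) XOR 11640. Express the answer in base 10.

3448

7404 = 01110011101100
11781 = 10111000000101
→ AND → 00110000000100 = 3076
11617 = 10110101100001
→ AND → 00110000000000 = 3072
2625 = 00101001000001
→ AND → 00100000000000 = 2048
→ shifted left by 2 (mod 2^14) → 10000000000000 = 8192
11640 = 10110101111000
→ XOR → 00110101111000 = 3448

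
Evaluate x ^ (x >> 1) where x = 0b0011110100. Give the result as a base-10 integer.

x = 11110100 = 244
x>>1 = 01111010
XOR  = 10001110 = 142
(x ^ (x >> 1) gives the standard binary-reflected Gray code of x.)

142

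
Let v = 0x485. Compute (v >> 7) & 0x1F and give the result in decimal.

v = 010010000101
Shift right by 7: 01001
Mask low 5 bits: 01001 = 9

9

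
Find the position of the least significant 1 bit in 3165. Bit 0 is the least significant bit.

3165 = 110001011101
Trailing zeros: 0, so the lowest set bit is bit 0 (value 1).

0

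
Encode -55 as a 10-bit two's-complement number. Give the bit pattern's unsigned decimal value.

969

55 in 10 bits: 0000110111
Invert: 1111001000
Add 1:  1111001001 = 969
(Check: 2^10 - 55 = 1024 - 55 = 969.)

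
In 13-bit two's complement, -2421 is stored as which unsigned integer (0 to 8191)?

5771

2421 in 13 bits: 0100101110101
Invert: 1011010001010
Add 1:  1011010001011 = 5771
(Check: 2^13 - 2421 = 8192 - 2421 = 5771.)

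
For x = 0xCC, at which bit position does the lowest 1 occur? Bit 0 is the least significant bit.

0xCC = 11001100
Trailing zeros: 2, so the lowest set bit is bit 2 (value 4).

2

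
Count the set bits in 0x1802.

0x1802 = 1100000000010
Count the 1s: 1 + 1 + 1 = 3

3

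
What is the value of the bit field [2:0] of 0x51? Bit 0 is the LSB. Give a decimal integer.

v = 001010001
Shift right by 0: 001010001
Mask low 3 bits: 001 = 1

1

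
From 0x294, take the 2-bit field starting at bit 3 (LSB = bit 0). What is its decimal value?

v = 1010010100
Shift right by 3: 1010010
Mask low 2 bits: 10 = 2

2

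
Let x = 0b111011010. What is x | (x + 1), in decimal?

x = 111011010 = 474
x + 1 = 111011011
OR    = 111011011 = 475
(x | (x + 1) sets the lowest cleared bit.)

475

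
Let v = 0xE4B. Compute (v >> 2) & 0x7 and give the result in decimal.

v = 0111001001011
Shift right by 2: 01110010010
Mask low 3 bits: 010 = 2

2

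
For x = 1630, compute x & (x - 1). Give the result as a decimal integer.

1628

x = 11001011110 = 1630
x - 1 = 11001011101
AND   = 11001011100 = 1628
(x & (x - 1) clears the lowest set bit of x.)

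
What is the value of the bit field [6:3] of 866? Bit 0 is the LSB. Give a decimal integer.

v = 1101100010
Shift right by 3: 1101100
Mask low 4 bits: 1100 = 12

12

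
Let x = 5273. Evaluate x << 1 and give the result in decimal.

5273 = 01010010011001
shift left by 1 → 10100100110010 = 10546
(equivalently, 5273 × 2^1 = 5273 × 2)

10546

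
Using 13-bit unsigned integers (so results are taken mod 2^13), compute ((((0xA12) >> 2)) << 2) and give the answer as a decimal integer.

2576

0xA12 = 0101000010010
→ >> 2 → 0001010000100 = 644
→ << 2 (mod 2^13) → 0101000010000 = 2576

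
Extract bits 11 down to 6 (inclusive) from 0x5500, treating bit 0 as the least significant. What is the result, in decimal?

20

v = 101010100000000
Shift right by 6: 101010100
Mask low 6 bits: 010100 = 20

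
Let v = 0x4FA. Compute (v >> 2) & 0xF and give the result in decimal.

v = 010011111010
Shift right by 2: 0100111110
Mask low 4 bits: 1110 = 14

14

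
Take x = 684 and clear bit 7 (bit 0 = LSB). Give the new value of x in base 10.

556

x = 01010101100
bit 7 is currently 1; clear it via x & ~(1 << 7) = x & ~128
→ 01000101100 = 556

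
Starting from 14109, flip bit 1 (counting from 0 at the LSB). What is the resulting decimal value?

x = 11011100011101
bit 1 is currently 0; toggle it via x ^ (1 << 1) = x ^ 2
→ 11011100011111 = 14111

14111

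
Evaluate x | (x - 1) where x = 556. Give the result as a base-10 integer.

x = 1000101100 = 556
x - 1 = 1000101011
OR    = 1000101111 = 559
(x | (x - 1) sets all bits below the lowest set bit.)

559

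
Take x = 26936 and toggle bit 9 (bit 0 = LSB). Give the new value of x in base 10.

27448

x = 110100100111000
bit 9 is currently 0; toggle it via x ^ (1 << 9) = x ^ 512
→ 110101100111000 = 27448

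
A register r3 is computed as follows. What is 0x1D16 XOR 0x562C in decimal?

0x1D16 = 001110100010110
0x562C = 101011000101100
XOR → 100101100111010 = 19258

19258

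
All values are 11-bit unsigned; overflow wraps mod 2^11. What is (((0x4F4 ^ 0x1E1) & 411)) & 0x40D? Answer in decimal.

1

0x4F4 = 10011110100
0x1E1 = 00111100001
→ ^ → 10100010101 = 1301
411 = 00110011011
→ & → 00100010001 = 273
0x40D = 10000001101
→ & → 00000000001 = 1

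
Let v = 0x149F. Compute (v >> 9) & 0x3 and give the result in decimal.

2

v = 1010010011111
Shift right by 9: 1010
Mask low 2 bits: 10 = 2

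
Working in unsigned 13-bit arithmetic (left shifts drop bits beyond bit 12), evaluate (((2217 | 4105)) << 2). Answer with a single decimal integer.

2217 = 0100010101001
4105 = 1000000001001
→ | → 1100010101001 = 6313
→ << 2 (mod 2^13) → 0001010100100 = 676

676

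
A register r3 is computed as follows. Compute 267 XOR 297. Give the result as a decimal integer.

267 = 100001011
297 = 100101001
XOR → 000100010 = 34

34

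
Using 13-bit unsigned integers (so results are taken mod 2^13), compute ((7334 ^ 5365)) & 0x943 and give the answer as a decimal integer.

2115

7334 = 1110010100110
5365 = 1010011110101
→ ^ → 0100001010011 = 2131
0x943 = 0100101000011
→ & → 0100001000011 = 2115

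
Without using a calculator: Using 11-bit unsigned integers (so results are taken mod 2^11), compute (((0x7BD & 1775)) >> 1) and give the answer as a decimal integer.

0x7BD = 11110111101
1775 = 11011101111
→ & → 11010101101 = 1709
→ >> 1 → 01101010110 = 854

854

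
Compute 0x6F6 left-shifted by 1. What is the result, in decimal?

3564

0x6F6 = 011011110110
shift left by 1 → 110111101100 = 3564
(equivalently, 1782 × 2^1 = 1782 × 2)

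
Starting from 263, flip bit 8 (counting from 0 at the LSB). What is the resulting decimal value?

7

x = 0100000111
bit 8 is currently 1; toggle it via x ^ (1 << 8) = x ^ 256
→ 0000000111 = 7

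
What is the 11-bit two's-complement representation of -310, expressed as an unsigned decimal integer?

310 in 11 bits: 00100110110
Invert: 11011001001
Add 1:  11011001010 = 1738
(Check: 2^11 - 310 = 2048 - 310 = 1738.)

1738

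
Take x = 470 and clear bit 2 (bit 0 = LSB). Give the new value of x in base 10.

x = 000111010110
bit 2 is currently 1; clear it via x & ~(1 << 2) = x & ~4
→ 000111010010 = 466

466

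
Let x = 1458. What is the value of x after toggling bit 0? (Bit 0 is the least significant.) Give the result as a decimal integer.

x = 010110110010
bit 0 is currently 0; toggle it via x ^ (1 << 0) = x ^ 1
→ 010110110011 = 1459

1459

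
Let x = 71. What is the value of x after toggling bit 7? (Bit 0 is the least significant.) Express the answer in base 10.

199

x = 001000111
bit 7 is currently 0; toggle it via x ^ (1 << 7) = x ^ 128
→ 011000111 = 199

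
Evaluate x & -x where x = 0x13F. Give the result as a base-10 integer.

x = 100111111 = 319
-x (two's complement) = …011000001
AND   = 000000001 = 1
(x & -x isolates the lowest set bit of x.)

1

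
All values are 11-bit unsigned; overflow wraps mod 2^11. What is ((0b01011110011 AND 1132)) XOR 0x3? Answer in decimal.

99

0b01011110011 = 01011110011
1132 = 10001101100
→ AND → 00001100000 = 96
0x3 = 00000000011
→ XOR → 00001100011 = 99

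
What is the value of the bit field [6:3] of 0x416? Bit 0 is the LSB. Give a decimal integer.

2

v = 10000010110
Shift right by 3: 10000010
Mask low 4 bits: 0010 = 2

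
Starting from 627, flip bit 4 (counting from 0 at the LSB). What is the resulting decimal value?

x = 01001110011
bit 4 is currently 1; toggle it via x ^ (1 << 4) = x ^ 16
→ 01001100011 = 611

611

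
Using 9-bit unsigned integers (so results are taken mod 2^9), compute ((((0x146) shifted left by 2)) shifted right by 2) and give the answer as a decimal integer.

70

0x146 = 101000110
→ shifted left by 2 (mod 2^9) → 100011000 = 280
→ shifted right by 2 → 001000110 = 70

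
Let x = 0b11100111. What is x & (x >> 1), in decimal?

x = 11100111 = 231
x>>1 = 01110011
AND  = 01100011 = 99
(x & (x >> 1) has a 1 wherever x has two consecutive 1 bits.)

99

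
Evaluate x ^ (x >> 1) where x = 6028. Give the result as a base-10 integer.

x = 1011110001100 = 6028
x>>1 = 0101111000110
XOR  = 1110001001010 = 7242
(x ^ (x >> 1) gives the standard binary-reflected Gray code of x.)

7242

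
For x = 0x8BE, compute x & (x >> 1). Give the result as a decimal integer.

30

x = 100010111110 = 2238
x>>1 = 010001011111
AND  = 000000011110 = 30
(x & (x >> 1) has a 1 wherever x has two consecutive 1 bits.)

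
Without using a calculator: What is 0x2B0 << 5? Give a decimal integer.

22016

0x2B0 = 000001010110000
shift left by 5 → 101011000000000 = 22016
(equivalently, 688 × 2^5 = 688 × 32)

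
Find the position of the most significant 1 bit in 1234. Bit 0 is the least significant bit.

10

1234 = 10011010010
The topmost 1 is at position 10 (since 2^10 = 1024 ≤ 1234 < 2048).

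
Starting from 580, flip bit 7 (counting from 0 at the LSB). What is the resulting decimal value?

x = 1001000100
bit 7 is currently 0; toggle it via x ^ (1 << 7) = x ^ 128
→ 1011000100 = 708

708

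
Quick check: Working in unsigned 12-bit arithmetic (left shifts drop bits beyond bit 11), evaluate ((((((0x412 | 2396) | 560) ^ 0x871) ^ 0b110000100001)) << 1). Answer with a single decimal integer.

0x412 = 010000010010
2396 = 100101011100
→ | → 110101011110 = 3422
560 = 001000110000
→ | → 111101111110 = 3966
0x871 = 100001110001
→ ^ → 011100001111 = 1807
0b110000100001 = 110000100001
→ ^ → 101100101110 = 2862
→ << 1 (mod 2^12) → 011001011100 = 1628

1628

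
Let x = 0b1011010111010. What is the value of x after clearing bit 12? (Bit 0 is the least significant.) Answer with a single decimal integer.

1722

x = 1011010111010
bit 12 is currently 1; clear it via x & ~(1 << 12) = x & ~4096
→ 0011010111010 = 1722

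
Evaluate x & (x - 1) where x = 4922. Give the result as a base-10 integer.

4920

x = 1001100111010 = 4922
x - 1 = 1001100111001
AND   = 1001100111000 = 4920
(x & (x - 1) clears the lowest set bit of x.)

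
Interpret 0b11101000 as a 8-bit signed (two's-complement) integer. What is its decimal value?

pattern = 11101000 (MSB is 1 ⇒ negative)
Invert: 00010111, add 1 → 00011000 = 24, so the value is -24.
(Equivalently: 232 - 2^8 = 232 - 256 = -24.)

-24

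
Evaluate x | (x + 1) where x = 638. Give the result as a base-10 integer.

x = 1001111110 = 638
x + 1 = 1001111111
OR    = 1001111111 = 639
(x | (x + 1) sets the lowest cleared bit.)

639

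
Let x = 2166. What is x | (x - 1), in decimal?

x = 100001110110 = 2166
x - 1 = 100001110101
OR    = 100001110111 = 2167
(x | (x - 1) sets all bits below the lowest set bit.)

2167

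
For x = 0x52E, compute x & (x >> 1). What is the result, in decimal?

6

x = 10100101110 = 1326
x>>1 = 01010010111
AND  = 00000000110 = 6
(x & (x >> 1) has a 1 wherever x has two consecutive 1 bits.)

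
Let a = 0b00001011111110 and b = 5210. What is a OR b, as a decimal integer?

5886

a = 0001011111110
5210 = 1010001011010
 OR → 1011011111110 = 5886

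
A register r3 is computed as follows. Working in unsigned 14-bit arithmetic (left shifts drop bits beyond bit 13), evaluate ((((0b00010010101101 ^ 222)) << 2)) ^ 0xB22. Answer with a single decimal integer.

0b00010010101101 = 00010010101101
222 = 00000011011110
→ ^ → 00010001110011 = 1139
→ << 2 (mod 2^14) → 01000111001100 = 4556
0xB22 = 00101100100010
→ ^ → 01101011101110 = 6894

6894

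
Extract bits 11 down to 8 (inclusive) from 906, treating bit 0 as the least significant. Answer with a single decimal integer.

v = 0001110001010
Shift right by 8: 00011
Mask low 4 bits: 0011 = 3

3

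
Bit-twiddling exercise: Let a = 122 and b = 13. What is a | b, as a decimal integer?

122 = 1111010
13 = 0001101
 OR → 1111111 = 127

127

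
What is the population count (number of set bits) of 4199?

6

4199 = 1000001100111
Count the 1s: 1 + 1 + 1 + 1 + 1 + 1 = 6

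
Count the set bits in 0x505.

4

0x505 = 10100000101
Count the 1s: 1 + 1 + 1 + 1 = 4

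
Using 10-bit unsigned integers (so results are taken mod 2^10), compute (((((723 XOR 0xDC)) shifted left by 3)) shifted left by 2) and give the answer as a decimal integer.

480

723 = 1011010011
0xDC = 0011011100
→ XOR → 1000001111 = 527
→ shifted left by 3 (mod 2^10) → 0001111000 = 120
→ shifted left by 2 (mod 2^10) → 0111100000 = 480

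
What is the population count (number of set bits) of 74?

3

74 = 1001010
Count the 1s: 1 + 1 + 1 = 3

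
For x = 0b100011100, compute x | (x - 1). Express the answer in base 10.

287

x = 100011100 = 284
x - 1 = 100011011
OR    = 100011111 = 287
(x | (x - 1) sets all bits below the lowest set bit.)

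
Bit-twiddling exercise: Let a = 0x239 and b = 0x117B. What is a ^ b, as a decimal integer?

4930

0x239 = 0001000111001
0x117B = 1000101111011
XOR → 1001101000010 = 4930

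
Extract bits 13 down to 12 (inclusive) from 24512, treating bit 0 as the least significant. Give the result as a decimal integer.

1

v = 101111111000000
Shift right by 12: 101
Mask low 2 bits: 01 = 1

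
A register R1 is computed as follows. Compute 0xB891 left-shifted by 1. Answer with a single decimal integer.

0xB891 = 01011100010010001
shift left by 1 → 10111000100100010 = 94498
(equivalently, 47249 × 2^1 = 47249 × 2)

94498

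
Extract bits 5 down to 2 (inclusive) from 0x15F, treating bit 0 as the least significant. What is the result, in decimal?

v = 101011111
Shift right by 2: 1010111
Mask low 4 bits: 0111 = 7

7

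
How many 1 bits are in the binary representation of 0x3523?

0x3523 = 11010100100011
Count the 1s: 1 + 1 + 1 + 1 + 1 + 1 + 1 = 7

7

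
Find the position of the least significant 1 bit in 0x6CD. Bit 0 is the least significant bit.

0x6CD = 11011001101
Trailing zeros: 0, so the lowest set bit is bit 0 (value 1).

0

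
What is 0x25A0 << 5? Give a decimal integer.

308224

0x25A0 = 0000010010110100000
shift left by 5 → 1001011010000000000 = 308224
(equivalently, 9632 × 2^5 = 9632 × 32)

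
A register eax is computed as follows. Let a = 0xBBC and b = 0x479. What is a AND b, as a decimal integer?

56

0xBBC = 101110111100
0x479 = 010001111001
AND → 000000111000 = 56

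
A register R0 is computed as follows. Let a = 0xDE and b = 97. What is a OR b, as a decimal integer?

255

0xDE = 11011110
97 = 01100001
 OR → 11111111 = 255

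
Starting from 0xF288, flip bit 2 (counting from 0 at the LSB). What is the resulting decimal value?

62092

x = 1111001010001000
bit 2 is currently 0; toggle it via x ^ (1 << 2) = x ^ 4
→ 1111001010001100 = 62092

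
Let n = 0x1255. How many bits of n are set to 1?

6

0x1255 = 1001001010101
Count the 1s: 1 + 1 + 1 + 1 + 1 + 1 = 6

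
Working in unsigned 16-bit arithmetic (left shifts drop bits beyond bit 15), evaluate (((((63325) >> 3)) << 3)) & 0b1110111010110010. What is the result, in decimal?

63325 = 1111011101011101
→ >> 3 → 0001111011101011 = 7915
→ << 3 (mod 2^16) → 1111011101011000 = 63320
0b1110111010110010 = 1110111010110010
→ & → 1110011000010000 = 58896

58896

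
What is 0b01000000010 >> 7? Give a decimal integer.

x = 1000000010
shift right by 7 → 0000000100 = 4
(equivalently, floor(514 / 128))

4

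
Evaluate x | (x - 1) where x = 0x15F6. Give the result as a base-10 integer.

x = 1010111110110 = 5622
x - 1 = 1010111110101
OR    = 1010111110111 = 5623
(x | (x - 1) sets all bits below the lowest set bit.)

5623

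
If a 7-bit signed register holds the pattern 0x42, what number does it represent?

pattern = 1000010 (MSB is 1 ⇒ negative)
Invert: 0111101, add 1 → 0111110 = 62, so the value is -62.
(Equivalently: 66 - 2^7 = 66 - 128 = -62.)

-62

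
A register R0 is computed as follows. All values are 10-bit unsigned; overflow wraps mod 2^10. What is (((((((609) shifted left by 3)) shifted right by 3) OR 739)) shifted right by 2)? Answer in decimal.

609 = 1001100001
→ shifted left by 3 (mod 2^10) → 1100001000 = 776
→ shifted right by 3 → 0001100001 = 97
739 = 1011100011
→ OR → 1011100011 = 739
→ shifted right by 2 → 0010111000 = 184

184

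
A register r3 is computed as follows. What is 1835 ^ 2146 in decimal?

3913

1835 = 011100101011
2146 = 100001100010
XOR → 111101001001 = 3913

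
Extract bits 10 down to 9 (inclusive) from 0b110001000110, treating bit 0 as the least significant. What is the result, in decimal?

2

v = 110001000110
Shift right by 9: 110
Mask low 2 bits: 10 = 2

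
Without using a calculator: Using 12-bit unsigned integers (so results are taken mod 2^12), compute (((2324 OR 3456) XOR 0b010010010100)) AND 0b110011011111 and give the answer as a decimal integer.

2324 = 100100010100
3456 = 110110000000
→ OR → 110110010100 = 3476
0b010010010100 = 010010010100
→ XOR → 100100000000 = 2304
0b110011011111 = 110011011111
→ AND → 100000000000 = 2048

2048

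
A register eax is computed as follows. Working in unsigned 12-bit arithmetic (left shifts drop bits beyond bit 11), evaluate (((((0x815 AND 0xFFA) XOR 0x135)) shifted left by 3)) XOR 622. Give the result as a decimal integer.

2886

0x815 = 100000010101
0xFFA = 111111111010
→ AND → 100000010000 = 2064
0x135 = 000100110101
→ XOR → 100100100101 = 2341
→ shifted left by 3 (mod 2^12) → 100100101000 = 2344
622 = 001001101110
→ XOR → 101101000110 = 2886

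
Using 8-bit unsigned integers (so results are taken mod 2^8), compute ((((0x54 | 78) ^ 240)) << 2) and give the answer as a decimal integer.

184

0x54 = 01010100
78 = 01001110
→ | → 01011110 = 94
240 = 11110000
→ ^ → 10101110 = 174
→ << 2 (mod 2^8) → 10111000 = 184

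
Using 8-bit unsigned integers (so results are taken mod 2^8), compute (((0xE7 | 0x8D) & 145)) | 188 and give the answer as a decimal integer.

0xE7 = 11100111
0x8D = 10001101
→ | → 11101111 = 239
145 = 10010001
→ & → 10000001 = 129
188 = 10111100
→ | → 10111101 = 189

189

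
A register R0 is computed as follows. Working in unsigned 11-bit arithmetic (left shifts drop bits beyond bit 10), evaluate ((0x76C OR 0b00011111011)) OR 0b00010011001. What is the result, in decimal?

2047

0x76C = 11101101100
0b00011111011 = 00011111011
→ OR → 11111111111 = 2047
0b00010011001 = 00010011001
→ OR → 11111111111 = 2047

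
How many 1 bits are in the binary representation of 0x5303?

0x5303 = 101001100000011
Count the 1s: 1 + 1 + 1 + 1 + 1 + 1 = 6

6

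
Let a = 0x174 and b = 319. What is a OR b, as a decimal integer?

0x174 = 101110100
319 = 100111111
 OR → 101111111 = 383

383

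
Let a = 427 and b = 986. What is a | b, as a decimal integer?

1019

427 = 0110101011
986 = 1111011010
 OR → 1111111011 = 1019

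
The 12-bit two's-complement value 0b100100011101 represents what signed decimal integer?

-1763

pattern = 100100011101 (MSB is 1 ⇒ negative)
Invert: 011011100010, add 1 → 011011100011 = 1763, so the value is -1763.
(Equivalently: 2333 - 2^12 = 2333 - 4096 = -1763.)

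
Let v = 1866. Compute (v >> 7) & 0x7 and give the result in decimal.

6

v = 11101001010
Shift right by 7: 1110
Mask low 3 bits: 110 = 6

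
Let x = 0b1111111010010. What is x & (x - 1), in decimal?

x = 1111111010010 = 8146
x - 1 = 1111111010001
AND   = 1111111010000 = 8144
(x & (x - 1) clears the lowest set bit of x.)

8144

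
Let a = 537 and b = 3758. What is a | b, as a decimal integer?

3775

537 = 001000011001
3758 = 111010101110
 OR → 111010111111 = 3775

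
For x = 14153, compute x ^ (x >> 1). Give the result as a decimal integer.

11501

x = 11011101001001 = 14153
x>>1 = 01101110100100
XOR  = 10110011101101 = 11501
(x ^ (x >> 1) gives the standard binary-reflected Gray code of x.)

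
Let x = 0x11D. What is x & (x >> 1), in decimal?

x = 100011101 = 285
x>>1 = 010001110
AND  = 000001100 = 12
(x & (x >> 1) has a 1 wherever x has two consecutive 1 bits.)

12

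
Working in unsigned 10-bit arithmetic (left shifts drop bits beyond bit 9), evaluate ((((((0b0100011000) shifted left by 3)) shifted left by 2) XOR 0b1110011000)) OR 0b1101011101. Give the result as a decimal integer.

0b0100011000 = 0100011000
→ shifted left by 3 (mod 2^10) → 0011000000 = 192
→ shifted left by 2 (mod 2^10) → 1100000000 = 768
0b1110011000 = 1110011000
→ XOR → 0010011000 = 152
0b1101011101 = 1101011101
→ OR → 1111011101 = 989

989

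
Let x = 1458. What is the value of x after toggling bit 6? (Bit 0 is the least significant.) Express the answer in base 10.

x = 10110110010
bit 6 is currently 0; toggle it via x ^ (1 << 6) = x ^ 64
→ 10111110010 = 1522

1522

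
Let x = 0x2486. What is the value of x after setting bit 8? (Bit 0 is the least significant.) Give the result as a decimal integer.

9606

x = 10010010000110
bit 8 is currently 0; set it via x | (1 << 8) = x | 256
→ 10010110000110 = 9606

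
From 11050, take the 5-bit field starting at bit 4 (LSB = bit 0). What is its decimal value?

18

v = 010101100101010
Shift right by 4: 01010110010
Mask low 5 bits: 10010 = 18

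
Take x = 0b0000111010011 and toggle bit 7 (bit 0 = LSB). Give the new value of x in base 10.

339

x = 0000111010011
bit 7 is currently 1; toggle it via x ^ (1 << 7) = x ^ 128
→ 0000101010011 = 339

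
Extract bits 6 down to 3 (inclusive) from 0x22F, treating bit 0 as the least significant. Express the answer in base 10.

v = 00001000101111
Shift right by 3: 00001000101
Mask low 4 bits: 0101 = 5

5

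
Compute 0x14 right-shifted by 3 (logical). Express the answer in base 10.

0x14 = 10100
shift right by 3 → 00010 = 2
(equivalently, floor(20 / 8))

2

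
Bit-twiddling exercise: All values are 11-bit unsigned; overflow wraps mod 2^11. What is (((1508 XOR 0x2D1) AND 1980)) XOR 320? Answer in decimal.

1508 = 10111100100
0x2D1 = 01011010001
→ XOR → 11100110101 = 1845
1980 = 11110111100
→ AND → 11100110100 = 1844
320 = 00101000000
→ XOR → 11001110100 = 1652

1652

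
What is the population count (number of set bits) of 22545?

22545 = 101100000010001
Count the 1s: 1 + 1 + 1 + 1 + 1 = 5

5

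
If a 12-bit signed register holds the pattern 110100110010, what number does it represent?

pattern = 110100110010 (MSB is 1 ⇒ negative)
Invert: 001011001101, add 1 → 001011001110 = 718, so the value is -718.
(Equivalently: 3378 - 2^12 = 3378 - 4096 = -718.)

-718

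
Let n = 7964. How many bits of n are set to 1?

7964 = 1111100011100
Count the 1s: 1 + 1 + 1 + 1 + 1 + 1 + 1 + 1 = 8

8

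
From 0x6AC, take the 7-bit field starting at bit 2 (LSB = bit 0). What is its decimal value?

v = 011010101100
Shift right by 2: 0110101011
Mask low 7 bits: 0101011 = 43

43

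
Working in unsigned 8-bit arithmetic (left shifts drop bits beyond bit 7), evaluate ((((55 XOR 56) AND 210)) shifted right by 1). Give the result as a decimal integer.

55 = 00110111
56 = 00111000
→ XOR → 00001111 = 15
210 = 11010010
→ AND → 00000010 = 2
→ shifted right by 1 → 00000001 = 1

1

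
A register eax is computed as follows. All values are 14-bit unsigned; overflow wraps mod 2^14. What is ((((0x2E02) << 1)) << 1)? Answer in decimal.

0x2E02 = 10111000000010
→ << 1 (mod 2^14) → 01110000000100 = 7172
→ << 1 (mod 2^14) → 11100000001000 = 14344

14344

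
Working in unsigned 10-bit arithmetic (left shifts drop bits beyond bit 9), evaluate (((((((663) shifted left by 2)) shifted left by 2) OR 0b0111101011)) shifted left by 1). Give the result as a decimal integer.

663 = 1010010111
→ shifted left by 2 (mod 2^10) → 1001011100 = 604
→ shifted left by 2 (mod 2^10) → 0101110000 = 368
0b0111101011 = 0111101011
→ OR → 0111111011 = 507
→ shifted left by 1 (mod 2^10) → 1111110110 = 1014

1014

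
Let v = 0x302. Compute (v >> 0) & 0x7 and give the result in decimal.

v = 01100000010
Shift right by 0: 01100000010
Mask low 3 bits: 010 = 2

2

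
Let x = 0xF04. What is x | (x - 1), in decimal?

x = 111100000100 = 3844
x - 1 = 111100000011
OR    = 111100000111 = 3847
(x | (x - 1) sets all bits below the lowest set bit.)

3847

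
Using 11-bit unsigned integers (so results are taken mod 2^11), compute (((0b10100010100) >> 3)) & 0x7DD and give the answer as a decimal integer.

0b10100010100 = 10100010100
→ >> 3 → 00010100010 = 162
0x7DD = 11111011101
→ & → 00010000000 = 128

128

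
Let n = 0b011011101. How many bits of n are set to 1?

n = 11011101
Count the 1s: 1 + 1 + 1 + 1 + 1 + 1 = 6

6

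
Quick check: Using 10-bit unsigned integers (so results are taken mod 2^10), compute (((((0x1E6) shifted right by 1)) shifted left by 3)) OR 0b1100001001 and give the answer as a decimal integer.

921

0x1E6 = 0111100110
→ shifted right by 1 → 0011110011 = 243
→ shifted left by 3 (mod 2^10) → 1110011000 = 920
0b1100001001 = 1100001001
→ OR → 1110011001 = 921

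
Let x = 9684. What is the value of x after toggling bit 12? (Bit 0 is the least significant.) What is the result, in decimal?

x = 10010111010100
bit 12 is currently 0; toggle it via x ^ (1 << 12) = x ^ 4096
→ 11010111010100 = 13780

13780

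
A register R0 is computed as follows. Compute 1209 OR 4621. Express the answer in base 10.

5821

1209 = 0010010111001
4621 = 1001000001101
 OR → 1011010111101 = 5821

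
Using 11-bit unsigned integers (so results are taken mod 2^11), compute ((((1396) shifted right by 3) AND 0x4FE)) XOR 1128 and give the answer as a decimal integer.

1222

1396 = 10101110100
→ shifted right by 3 → 00010101110 = 174
0x4FE = 10011111110
→ AND → 00010101110 = 174
1128 = 10001101000
→ XOR → 10011000110 = 1222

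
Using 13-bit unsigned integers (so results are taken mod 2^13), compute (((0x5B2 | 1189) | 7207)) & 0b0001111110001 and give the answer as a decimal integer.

0x5B2 = 0010110110010
1189 = 0010010100101
→ | → 0010110110111 = 1463
7207 = 1110000100111
→ | → 1110110110111 = 7607
0b0001111110001 = 0001111110001
→ & → 0000110110001 = 433

433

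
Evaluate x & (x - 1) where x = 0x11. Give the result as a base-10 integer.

x = 10001 = 17
x - 1 = 10000
AND   = 10000 = 16
(x & (x - 1) clears the lowest set bit of x.)

16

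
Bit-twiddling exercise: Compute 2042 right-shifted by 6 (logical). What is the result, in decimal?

2042 = 11111111010
shift right by 6 → 00000011111 = 31
(equivalently, floor(2042 / 64))

31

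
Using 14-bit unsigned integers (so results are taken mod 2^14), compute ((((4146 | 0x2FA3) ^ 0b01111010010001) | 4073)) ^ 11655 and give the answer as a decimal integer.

620

4146 = 01000000110010
0x2FA3 = 10111110100011
→ | → 11111110110011 = 16307
0b01111010010001 = 01111010010001
→ ^ → 10000100100010 = 8482
4073 = 00111111101001
→ | → 10111111101011 = 12267
11655 = 10110110000111
→ ^ → 00001001101100 = 620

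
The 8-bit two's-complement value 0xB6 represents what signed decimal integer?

-74

pattern = 10110110 (MSB is 1 ⇒ negative)
Invert: 01001001, add 1 → 01001010 = 74, so the value is -74.
(Equivalently: 182 - 2^8 = 182 - 256 = -74.)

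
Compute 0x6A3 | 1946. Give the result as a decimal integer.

1979

0x6A3 = 11010100011
1946 = 11110011010
 OR → 11110111011 = 1979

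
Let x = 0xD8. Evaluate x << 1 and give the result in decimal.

0xD8 = 011011000
shift left by 1 → 110110000 = 432
(equivalently, 216 × 2^1 = 216 × 2)

432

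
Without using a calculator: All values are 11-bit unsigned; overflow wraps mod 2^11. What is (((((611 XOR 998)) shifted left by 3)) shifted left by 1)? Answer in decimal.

611 = 01001100011
998 = 01111100110
→ XOR → 00110000101 = 389
→ shifted left by 3 (mod 2^11) → 10000101000 = 1064
→ shifted left by 1 (mod 2^11) → 00001010000 = 80

80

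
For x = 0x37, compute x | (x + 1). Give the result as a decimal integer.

63

x = 110111 = 55
x + 1 = 111000
OR    = 111111 = 63
(x | (x + 1) sets the lowest cleared bit.)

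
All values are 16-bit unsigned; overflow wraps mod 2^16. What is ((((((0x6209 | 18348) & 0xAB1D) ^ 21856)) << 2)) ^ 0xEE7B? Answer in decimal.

0x6209 = 0110001000001001
18348 = 0100011110101100
→ | → 0110011110101101 = 26541
0xAB1D = 1010101100011101
→ & → 0010001100001101 = 8973
21856 = 0101010101100000
→ ^ → 0111011001101101 = 30317
→ << 2 (mod 2^16) → 1101100110110100 = 55732
0xEE7B = 1110111001111011
→ ^ → 0011011111001111 = 14287

14287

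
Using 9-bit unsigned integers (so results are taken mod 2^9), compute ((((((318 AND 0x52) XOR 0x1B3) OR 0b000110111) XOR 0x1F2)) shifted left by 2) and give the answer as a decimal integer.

276

318 = 100111110
0x52 = 001010010
→ AND → 000010010 = 18
0x1B3 = 110110011
→ XOR → 110100001 = 417
0b000110111 = 000110111
→ OR → 110110111 = 439
0x1F2 = 111110010
→ XOR → 001000101 = 69
→ shifted left by 2 (mod 2^9) → 100010100 = 276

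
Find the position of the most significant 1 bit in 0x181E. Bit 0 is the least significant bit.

0x181E = 1100000011110
The topmost 1 is at position 12 (since 2^12 = 4096 ≤ 6174 < 8192).

12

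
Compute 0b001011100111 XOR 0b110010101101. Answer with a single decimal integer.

3658

a = 001011100111
b = 110010101101
XOR → 111001001010 = 3658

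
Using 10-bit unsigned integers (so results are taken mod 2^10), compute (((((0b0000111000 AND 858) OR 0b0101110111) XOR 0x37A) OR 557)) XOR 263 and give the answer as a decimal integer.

810

0b0000111000 = 0000111000
858 = 1101011010
→ AND → 0000011000 = 24
0b0101110111 = 0101110111
→ OR → 0101111111 = 383
0x37A = 1101111010
→ XOR → 1000000101 = 517
557 = 1000101101
→ OR → 1000101101 = 557
263 = 0100000111
→ XOR → 1100101010 = 810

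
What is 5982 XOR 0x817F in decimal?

5982 = 0001011101011110
0x817F = 1000000101111111
XOR → 1001011000100001 = 38433

38433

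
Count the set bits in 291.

4

291 = 100100011
Count the 1s: 1 + 1 + 1 + 1 = 4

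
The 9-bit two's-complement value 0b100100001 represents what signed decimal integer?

-223

pattern = 100100001 (MSB is 1 ⇒ negative)
Invert: 011011110, add 1 → 011011111 = 223, so the value is -223.
(Equivalently: 289 - 2^9 = 289 - 512 = -223.)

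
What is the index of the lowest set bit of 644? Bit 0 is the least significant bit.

644 = 1010000100
Trailing zeros: 2, so the lowest set bit is bit 2 (value 4).

2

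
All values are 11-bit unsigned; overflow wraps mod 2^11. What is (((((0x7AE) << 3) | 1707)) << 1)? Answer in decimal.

0x7AE = 11110101110
→ << 3 (mod 2^11) → 10101110000 = 1392
1707 = 11010101011
→ | → 11111111011 = 2043
→ << 1 (mod 2^11) → 11111110110 = 2038

2038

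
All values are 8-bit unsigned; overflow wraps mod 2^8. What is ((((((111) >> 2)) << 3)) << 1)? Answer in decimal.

111 = 01101111
→ >> 2 → 00011011 = 27
→ << 3 (mod 2^8) → 11011000 = 216
→ << 1 (mod 2^8) → 10110000 = 176

176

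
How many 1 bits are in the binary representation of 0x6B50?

0x6B50 = 110101101010000
Count the 1s: 1 + 1 + 1 + 1 + 1 + 1 + 1 = 7

7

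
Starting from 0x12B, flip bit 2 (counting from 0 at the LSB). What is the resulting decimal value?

x = 0100101011
bit 2 is currently 0; toggle it via x ^ (1 << 2) = x ^ 4
→ 0100101111 = 303

303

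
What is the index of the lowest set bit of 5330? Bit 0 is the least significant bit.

5330 = 1010011010010
Trailing zeros: 1, so the lowest set bit is bit 1 (value 2).

1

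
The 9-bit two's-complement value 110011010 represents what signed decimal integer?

pattern = 110011010 (MSB is 1 ⇒ negative)
Invert: 001100101, add 1 → 001100110 = 102, so the value is -102.
(Equivalently: 410 - 2^9 = 410 - 512 = -102.)

-102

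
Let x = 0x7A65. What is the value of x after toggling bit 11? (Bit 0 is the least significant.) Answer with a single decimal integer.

29285

x = 111101001100101
bit 11 is currently 1; toggle it via x ^ (1 << 11) = x ^ 2048
→ 111001001100101 = 29285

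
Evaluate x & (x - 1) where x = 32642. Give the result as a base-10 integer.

32640

x = 111111110000010 = 32642
x - 1 = 111111110000001
AND   = 111111110000000 = 32640
(x & (x - 1) clears the lowest set bit of x.)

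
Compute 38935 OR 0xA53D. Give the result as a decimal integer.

38935 = 1001100000010111
0xA53D = 1010010100111101
 OR → 1011110100111111 = 48447

48447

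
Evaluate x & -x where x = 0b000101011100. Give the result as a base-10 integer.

x = 101011100 = 348
-x (two's complement) = …010100100
AND   = 000000100 = 4
(x & -x isolates the lowest set bit of x.)

4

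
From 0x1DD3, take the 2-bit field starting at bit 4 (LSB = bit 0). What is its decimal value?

1

v = 1110111010011
Shift right by 4: 111011101
Mask low 2 bits: 01 = 1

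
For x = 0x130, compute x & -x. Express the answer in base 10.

16

x = 100110000 = 304
-x (two's complement) = …011010000
AND   = 000010000 = 16
(x & -x isolates the lowest set bit of x.)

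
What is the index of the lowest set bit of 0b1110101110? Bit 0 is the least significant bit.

1

0b1110101110 = 1110101110
Trailing zeros: 1, so the lowest set bit is bit 1 (value 2).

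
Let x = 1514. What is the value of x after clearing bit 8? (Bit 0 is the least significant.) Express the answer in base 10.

1258

x = 10111101010
bit 8 is currently 1; clear it via x & ~(1 << 8) = x & ~256
→ 10011101010 = 1258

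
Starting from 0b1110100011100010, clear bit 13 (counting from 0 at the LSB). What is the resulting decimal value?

51426

x = 1110100011100010
bit 13 is currently 1; clear it via x & ~(1 << 13) = x & ~8192
→ 1100100011100010 = 51426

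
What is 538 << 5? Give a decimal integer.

538 = 000001000011010
shift left by 5 → 100001101000000 = 17216
(equivalently, 538 × 2^5 = 538 × 32)

17216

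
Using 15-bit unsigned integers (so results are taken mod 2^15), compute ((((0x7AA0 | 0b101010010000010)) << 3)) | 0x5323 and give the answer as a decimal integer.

30515

0x7AA0 = 111101010100000
0b101010010000010 = 101010010000010
→ | → 111111010100010 = 32418
→ << 3 (mod 2^15) → 111010100010000 = 29968
0x5323 = 101001100100011
→ | → 111011100110011 = 30515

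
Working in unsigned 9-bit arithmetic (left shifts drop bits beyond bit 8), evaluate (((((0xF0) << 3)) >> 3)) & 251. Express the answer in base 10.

48

0xF0 = 011110000
→ << 3 (mod 2^9) → 110000000 = 384
→ >> 3 → 000110000 = 48
251 = 011111011
→ & → 000110000 = 48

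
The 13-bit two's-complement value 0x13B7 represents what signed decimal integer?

pattern = 1001110110111 (MSB is 1 ⇒ negative)
Invert: 0110001001000, add 1 → 0110001001001 = 3145, so the value is -3145.
(Equivalently: 5047 - 2^13 = 5047 - 8192 = -3145.)

-3145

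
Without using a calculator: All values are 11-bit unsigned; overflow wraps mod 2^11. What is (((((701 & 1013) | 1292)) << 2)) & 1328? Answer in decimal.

1072

701 = 01010111101
1013 = 01111110101
→ & → 01010110101 = 693
1292 = 10100001100
→ | → 11110111101 = 1981
→ << 2 (mod 2^11) → 11011110100 = 1780
1328 = 10100110000
→ & → 10000110000 = 1072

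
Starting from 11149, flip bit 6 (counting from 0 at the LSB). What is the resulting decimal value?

11213

x = 10101110001101
bit 6 is currently 0; toggle it via x ^ (1 << 6) = x ^ 64
→ 10101111001101 = 11213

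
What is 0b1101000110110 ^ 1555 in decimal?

7205

a = 1101000110110
1555 = 0011000010011
XOR → 1110000100101 = 7205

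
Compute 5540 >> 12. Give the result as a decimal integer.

1

5540 = 1010110100100
shift right by 12 → 0000000000001 = 1
(equivalently, floor(5540 / 4096))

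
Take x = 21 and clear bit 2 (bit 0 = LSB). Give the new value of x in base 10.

x = 00000010101
bit 2 is currently 1; clear it via x & ~(1 << 2) = x & ~4
→ 00000010001 = 17

17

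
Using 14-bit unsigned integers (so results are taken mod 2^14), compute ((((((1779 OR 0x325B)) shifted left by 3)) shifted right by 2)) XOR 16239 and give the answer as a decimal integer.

1779 = 00011011110011
0x325B = 11001001011011
→ OR → 11011011111011 = 14075
→ shifted left by 3 (mod 2^14) → 11011111011000 = 14296
→ shifted right by 2 → 00110111110110 = 3574
16239 = 11111101101111
→ XOR → 11001010011001 = 12953

12953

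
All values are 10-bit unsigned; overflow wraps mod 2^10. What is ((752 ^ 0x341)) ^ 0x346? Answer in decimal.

752 = 1011110000
0x341 = 1101000001
→ ^ → 0110110001 = 433
0x346 = 1101000110
→ ^ → 1011110111 = 759

759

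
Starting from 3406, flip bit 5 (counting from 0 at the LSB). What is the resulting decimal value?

3438

x = 110101001110
bit 5 is currently 0; toggle it via x ^ (1 << 5) = x ^ 32
→ 110101101110 = 3438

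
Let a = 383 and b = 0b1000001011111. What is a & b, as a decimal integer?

95

383 = 0000101111111
b = 1000001011111
AND → 0000001011111 = 95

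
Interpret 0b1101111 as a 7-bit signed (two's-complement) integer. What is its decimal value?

-17

pattern = 1101111 (MSB is 1 ⇒ negative)
Invert: 0010000, add 1 → 0010001 = 17, so the value is -17.
(Equivalently: 111 - 2^7 = 111 - 128 = -17.)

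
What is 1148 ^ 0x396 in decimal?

1148 = 10001111100
0x396 = 01110010110
XOR → 11111101010 = 2026

2026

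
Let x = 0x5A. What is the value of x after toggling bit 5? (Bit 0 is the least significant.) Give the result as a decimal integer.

122

x = 0001011010
bit 5 is currently 0; toggle it via x ^ (1 << 5) = x ^ 32
→ 0001111010 = 122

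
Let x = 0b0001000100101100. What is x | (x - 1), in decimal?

x = 1000100101100 = 4396
x - 1 = 1000100101011
OR    = 1000100101111 = 4399
(x | (x - 1) sets all bits below the lowest set bit.)

4399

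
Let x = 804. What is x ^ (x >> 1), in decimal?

x = 1100100100 = 804
x>>1 = 0110010010
XOR  = 1010110110 = 694
(x ^ (x >> 1) gives the standard binary-reflected Gray code of x.)

694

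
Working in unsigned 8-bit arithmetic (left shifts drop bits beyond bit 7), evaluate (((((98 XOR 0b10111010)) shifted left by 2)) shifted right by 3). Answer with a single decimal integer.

12

98 = 01100010
0b10111010 = 10111010
→ XOR → 11011000 = 216
→ shifted left by 2 (mod 2^8) → 01100000 = 96
→ shifted right by 3 → 00001100 = 12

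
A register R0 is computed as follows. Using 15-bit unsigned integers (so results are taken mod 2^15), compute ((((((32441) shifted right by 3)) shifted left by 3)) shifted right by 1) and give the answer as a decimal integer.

16220

32441 = 111111010111001
→ shifted right by 3 → 000111111010111 = 4055
→ shifted left by 3 (mod 2^15) → 111111010111000 = 32440
→ shifted right by 1 → 011111101011100 = 16220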